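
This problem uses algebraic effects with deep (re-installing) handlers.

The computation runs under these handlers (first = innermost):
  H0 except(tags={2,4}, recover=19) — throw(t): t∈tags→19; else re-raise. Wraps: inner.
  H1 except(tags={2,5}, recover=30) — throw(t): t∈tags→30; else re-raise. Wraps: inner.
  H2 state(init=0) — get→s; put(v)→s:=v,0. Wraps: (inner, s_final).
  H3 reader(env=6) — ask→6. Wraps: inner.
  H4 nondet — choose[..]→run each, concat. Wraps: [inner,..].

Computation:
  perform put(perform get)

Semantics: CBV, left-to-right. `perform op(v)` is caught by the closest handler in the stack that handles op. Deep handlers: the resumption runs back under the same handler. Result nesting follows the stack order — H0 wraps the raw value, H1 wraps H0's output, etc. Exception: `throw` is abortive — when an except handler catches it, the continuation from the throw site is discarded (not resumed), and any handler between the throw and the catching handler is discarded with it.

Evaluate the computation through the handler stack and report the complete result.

Answer: [(0, 0)]

Step-by-step:
get @ H2 ⇒ 0
put(0) @ H2 ⇒ s:=0
H0 returns 0
H1 returns 0
H2 returns (0, 0)
H3 returns (0, 0)
H4 returns [(0, 0)]
= [(0, 0)]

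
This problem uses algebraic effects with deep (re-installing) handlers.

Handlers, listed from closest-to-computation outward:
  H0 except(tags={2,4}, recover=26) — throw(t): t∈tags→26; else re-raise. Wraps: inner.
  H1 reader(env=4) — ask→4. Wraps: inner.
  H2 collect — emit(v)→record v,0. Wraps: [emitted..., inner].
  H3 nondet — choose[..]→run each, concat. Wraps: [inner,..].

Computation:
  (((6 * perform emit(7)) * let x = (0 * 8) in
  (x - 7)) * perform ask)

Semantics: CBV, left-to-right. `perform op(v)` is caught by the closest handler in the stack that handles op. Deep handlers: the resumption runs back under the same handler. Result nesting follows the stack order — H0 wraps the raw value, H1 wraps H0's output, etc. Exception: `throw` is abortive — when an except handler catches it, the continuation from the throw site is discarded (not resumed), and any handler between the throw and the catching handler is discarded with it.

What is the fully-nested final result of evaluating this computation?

Answer: [[7, 0]]

Step-by-step:
emit(7) @ H2 ⇒ out+=7
ask @ H1 ⇒ 4
H0 returns 0
H1 returns 0
H2 returns [7, 0]
H3 returns [[7, 0]]
= [[7, 0]]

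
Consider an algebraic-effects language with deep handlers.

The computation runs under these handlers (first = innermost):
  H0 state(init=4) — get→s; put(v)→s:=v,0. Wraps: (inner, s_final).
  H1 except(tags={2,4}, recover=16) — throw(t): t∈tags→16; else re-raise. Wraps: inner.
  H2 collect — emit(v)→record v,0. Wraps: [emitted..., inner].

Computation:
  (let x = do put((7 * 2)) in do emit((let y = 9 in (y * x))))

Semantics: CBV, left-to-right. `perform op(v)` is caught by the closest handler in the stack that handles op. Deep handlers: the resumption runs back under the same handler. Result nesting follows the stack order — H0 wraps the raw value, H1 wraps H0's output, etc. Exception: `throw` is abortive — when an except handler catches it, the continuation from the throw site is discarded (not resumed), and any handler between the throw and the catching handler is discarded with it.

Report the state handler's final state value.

Answer: 14

Evaluation trace:
put(14) @ H0 ⇒ s:=14
emit(0) @ H2 ⇒ out+=0
H0 returns (0, 14)
H1 returns (0, 14)
H2 returns [0, (0, 14)]
= [0, (0, 14)]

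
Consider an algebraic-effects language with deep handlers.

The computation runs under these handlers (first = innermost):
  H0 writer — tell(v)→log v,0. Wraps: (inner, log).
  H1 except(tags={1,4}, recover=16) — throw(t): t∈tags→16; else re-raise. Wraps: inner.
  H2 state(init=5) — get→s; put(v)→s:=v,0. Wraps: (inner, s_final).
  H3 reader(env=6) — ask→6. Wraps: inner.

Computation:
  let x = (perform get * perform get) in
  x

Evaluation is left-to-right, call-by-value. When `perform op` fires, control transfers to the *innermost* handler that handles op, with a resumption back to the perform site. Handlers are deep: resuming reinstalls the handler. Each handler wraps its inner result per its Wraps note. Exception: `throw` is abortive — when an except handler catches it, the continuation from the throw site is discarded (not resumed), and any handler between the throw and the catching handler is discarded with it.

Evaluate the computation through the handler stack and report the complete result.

Answer: ((25, ()), 5)

Evaluation trace:
get @ H2 ⇒ 5
get @ H2 ⇒ 5
H0 returns (25, ())
H1 returns (25, ())
H2 returns ((25, ()), 5)
H3 returns ((25, ()), 5)
= ((25, ()), 5)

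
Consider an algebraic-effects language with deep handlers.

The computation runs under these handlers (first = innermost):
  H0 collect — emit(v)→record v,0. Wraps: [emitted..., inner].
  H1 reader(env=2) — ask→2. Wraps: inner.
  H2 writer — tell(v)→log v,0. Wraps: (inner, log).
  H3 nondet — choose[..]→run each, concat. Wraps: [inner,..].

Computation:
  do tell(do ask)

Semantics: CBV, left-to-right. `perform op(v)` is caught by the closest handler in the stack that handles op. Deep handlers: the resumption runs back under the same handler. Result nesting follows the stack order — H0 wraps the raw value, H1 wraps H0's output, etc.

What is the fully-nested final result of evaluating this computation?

Answer: [([0], (2))]

Working:
ask @ H1 ⇒ 2
tell(2) @ H2 ⇒ log+=2
H0 returns [0]
H1 returns [0]
H2 returns ([0], (2))
H3 returns [([0], (2))]
= [([0], (2))]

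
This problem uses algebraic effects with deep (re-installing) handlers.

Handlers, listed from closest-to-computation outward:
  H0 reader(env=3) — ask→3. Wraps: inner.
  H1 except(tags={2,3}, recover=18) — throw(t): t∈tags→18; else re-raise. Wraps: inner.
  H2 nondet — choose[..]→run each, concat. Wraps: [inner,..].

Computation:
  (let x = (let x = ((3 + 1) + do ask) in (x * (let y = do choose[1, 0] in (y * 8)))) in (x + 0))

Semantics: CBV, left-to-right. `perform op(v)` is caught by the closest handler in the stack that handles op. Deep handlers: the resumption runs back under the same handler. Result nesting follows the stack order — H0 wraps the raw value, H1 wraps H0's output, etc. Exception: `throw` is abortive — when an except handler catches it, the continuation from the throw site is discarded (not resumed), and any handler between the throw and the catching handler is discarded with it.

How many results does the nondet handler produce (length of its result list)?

Evaluation trace:
ask @ H0 ⇒ 3
choose[1, 0] @ H2
  branch[0] choose=1:
    H0 returns 56
    H1 returns 56
    H2 returns [56]
  branch[1] choose=0:
    H0 returns 0
    H1 returns 0
    H2 returns [0]
= [56, 0]

Answer: 2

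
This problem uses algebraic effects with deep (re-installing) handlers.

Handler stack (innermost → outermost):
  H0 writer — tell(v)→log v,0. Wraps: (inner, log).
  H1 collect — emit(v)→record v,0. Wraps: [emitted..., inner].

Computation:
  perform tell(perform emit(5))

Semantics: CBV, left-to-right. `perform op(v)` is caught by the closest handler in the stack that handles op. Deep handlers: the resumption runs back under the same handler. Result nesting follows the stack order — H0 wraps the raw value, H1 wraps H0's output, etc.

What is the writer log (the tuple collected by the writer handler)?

Answer: (0)

Working:
emit(5) @ H1 ⇒ out+=5
tell(0) @ H0 ⇒ log+=0
H0 returns (0, (0))
H1 returns [5, (0, (0))]
= [5, (0, (0))]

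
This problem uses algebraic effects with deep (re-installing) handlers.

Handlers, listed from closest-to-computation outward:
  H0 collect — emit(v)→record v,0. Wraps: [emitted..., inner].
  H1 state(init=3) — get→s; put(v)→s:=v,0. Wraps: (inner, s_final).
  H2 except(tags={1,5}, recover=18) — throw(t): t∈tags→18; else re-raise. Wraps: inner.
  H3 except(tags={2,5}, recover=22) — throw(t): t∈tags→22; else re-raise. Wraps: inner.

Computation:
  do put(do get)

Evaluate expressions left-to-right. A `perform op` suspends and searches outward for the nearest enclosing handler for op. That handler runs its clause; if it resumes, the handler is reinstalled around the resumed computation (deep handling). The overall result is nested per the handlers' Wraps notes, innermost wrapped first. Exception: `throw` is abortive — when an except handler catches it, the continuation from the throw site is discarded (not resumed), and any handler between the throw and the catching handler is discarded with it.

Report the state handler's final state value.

Answer: 3

Step-by-step:
get @ H1 ⇒ 3
put(3) @ H1 ⇒ s:=3
H0 returns [0]
H1 returns ([0], 3)
H2 returns ([0], 3)
H3 returns ([0], 3)
= ([0], 3)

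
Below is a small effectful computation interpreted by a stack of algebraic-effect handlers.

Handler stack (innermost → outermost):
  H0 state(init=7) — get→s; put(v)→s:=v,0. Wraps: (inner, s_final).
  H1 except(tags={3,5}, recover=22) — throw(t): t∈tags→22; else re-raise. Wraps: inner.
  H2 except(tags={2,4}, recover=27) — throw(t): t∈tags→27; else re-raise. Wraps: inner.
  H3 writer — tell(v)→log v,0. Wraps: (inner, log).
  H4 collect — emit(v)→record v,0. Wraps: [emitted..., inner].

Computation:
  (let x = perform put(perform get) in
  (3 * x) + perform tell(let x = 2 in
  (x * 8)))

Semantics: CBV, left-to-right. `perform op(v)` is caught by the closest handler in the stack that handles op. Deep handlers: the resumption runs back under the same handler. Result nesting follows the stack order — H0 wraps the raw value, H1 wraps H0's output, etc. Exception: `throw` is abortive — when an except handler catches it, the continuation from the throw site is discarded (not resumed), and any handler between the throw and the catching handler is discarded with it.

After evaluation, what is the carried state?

Evaluation trace:
get @ H0 ⇒ 7
put(7) @ H0 ⇒ s:=7
tell(16) @ H3 ⇒ log+=16
H0 returns (0, 7)
H1 returns (0, 7)
H2 returns (0, 7)
H3 returns ((0, 7), (16))
H4 returns [((0, 7), (16))]
= [((0, 7), (16))]

Answer: 7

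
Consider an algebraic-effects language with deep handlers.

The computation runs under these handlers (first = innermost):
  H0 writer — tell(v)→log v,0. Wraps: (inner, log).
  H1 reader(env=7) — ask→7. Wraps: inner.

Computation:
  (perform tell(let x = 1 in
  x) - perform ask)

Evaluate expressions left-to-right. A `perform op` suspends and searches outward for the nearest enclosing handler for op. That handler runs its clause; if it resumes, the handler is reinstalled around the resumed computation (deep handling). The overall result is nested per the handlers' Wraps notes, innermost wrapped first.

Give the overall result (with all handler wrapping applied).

Answer: (-7, (1))

Working:
tell(1) @ H0 ⇒ log+=1
ask @ H1 ⇒ 7
H0 returns (-7, (1))
H1 returns (-7, (1))
= (-7, (1))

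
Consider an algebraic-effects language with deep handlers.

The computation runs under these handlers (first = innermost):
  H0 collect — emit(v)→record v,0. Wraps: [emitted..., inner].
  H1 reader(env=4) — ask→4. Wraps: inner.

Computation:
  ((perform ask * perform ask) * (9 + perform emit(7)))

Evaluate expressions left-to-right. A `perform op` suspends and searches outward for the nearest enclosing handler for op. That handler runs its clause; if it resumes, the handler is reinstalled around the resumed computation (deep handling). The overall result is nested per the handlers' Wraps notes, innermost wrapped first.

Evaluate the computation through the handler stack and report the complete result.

Working:
ask @ H1 ⇒ 4
ask @ H1 ⇒ 4
emit(7) @ H0 ⇒ out+=7
H0 returns [7, 144]
H1 returns [7, 144]
= [7, 144]

Answer: [7, 144]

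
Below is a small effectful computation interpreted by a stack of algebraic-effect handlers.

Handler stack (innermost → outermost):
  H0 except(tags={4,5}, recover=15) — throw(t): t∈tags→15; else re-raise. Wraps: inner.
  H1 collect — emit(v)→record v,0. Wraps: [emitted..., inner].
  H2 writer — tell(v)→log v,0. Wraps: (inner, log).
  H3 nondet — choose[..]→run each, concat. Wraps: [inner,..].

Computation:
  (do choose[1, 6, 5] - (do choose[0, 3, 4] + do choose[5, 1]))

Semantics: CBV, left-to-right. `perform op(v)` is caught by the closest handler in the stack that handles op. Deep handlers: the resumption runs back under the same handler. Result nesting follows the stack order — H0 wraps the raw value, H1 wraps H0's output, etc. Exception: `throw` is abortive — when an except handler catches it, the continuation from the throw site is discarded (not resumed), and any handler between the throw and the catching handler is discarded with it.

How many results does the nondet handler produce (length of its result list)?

Working:
choose[1, 6, 5] @ H3
  branch[0] choose=1:
    choose[0, 3, 4] @ H3
      branch[0] choose=0:
        choose[5, 1] @ H3
          branch[0] choose=5:
            H0 returns -4
            H1 returns [-4]
            H2 returns ([-4], ())
            H3 returns [([-4], ())]
          branch[1] choose=1:
            H0 returns 0
            H1 returns [0]
            H2 returns ([0], ())
            H3 returns [([0], ())]
      branch[1] choose=3:
        choose[5, 1] @ H3
          branch[0] choose=5:
            H0 returns -7
            H1 returns [-7]
            H2 returns ([-7], ())
            H3 returns [([-7], ())]
          branch[1] choose=1:
            H0 returns -3
            H1 returns [-3]
            H2 returns ([-3], ())
            H3 returns [([-3], ())]
      branch[2] choose=4:
        choose[5, 1] @ H3
          branch[0] choose=5:
            H0 returns -8
            H1 returns [-8]
            H2 returns ([-8], ())
            H3 returns [([-8], ())]
          branch[1] choose=1:
            H0 returns -4
            H1 returns [-4]
            H2 returns ([-4], ())
            H3 returns [([-4], ())]
  branch[1] choose=6:
    choose[0, 3, 4] @ H3
      branch[0] choose=0:
        choose[5, 1] @ H3
          branch[0] choose=5:
            H0 returns 1
            H1 returns [1]
            H2 returns ([1], ())
            H3 returns [([1], ())]
          branch[1] choose=1:
            H0 returns 5
            H1 returns [5]
            H2 returns ([5], ())
            H3 returns [([5], ())]
      branch[1] choose=3:
        choose[5, 1] @ H3
          branch[0] choose=5:
            H0 returns -2
            H1 returns [-2]
            H2 returns ([-2], ())
            H3 returns [([-2], ())]
          branch[1] choose=1:
            H0 returns 2
            H1 returns [2]
            H2 returns ([2], ())
            H3 returns [([2], ())]
      branch[2] choose=4:
        choose[5, 1] @ H3
          branch[0] choose=5:
            H0 returns -3
            H1 returns [-3]
            H2 returns ([-3], ())
            H3 returns [([-3], ())]
          branch[1] choose=1:
            H0 returns 1
            H1 returns [1]
            H2 returns ([1], ())
            H3 returns [([1], ())]
  branch[2] choose=5:
    choose[0, 3, 4] @ H3
      branch[0] choose=0:
        choose[5, 1] @ H3
          branch[0] choose=5:
            H0 returns 0
            H1 returns [0]
            H2 returns ([0], ())
            H3 returns [([0], ())]
          branch[1] choose=1:
            H0 returns 4
            H1 returns [4]
            H2 returns ([4], ())
            H3 returns [([4], ())]
      branch[1] choose=3:
        choose[5, 1] @ H3
          branch[0] choose=5:
            H0 returns -3
            H1 returns [-3]
            H2 returns ([-3], ())
            H3 returns [([-3], ())]
          branch[1] choose=1:
            H0 returns 1
            H1 returns [1]
            H2 returns ([1], ())
            H3 returns [([1], ())]
      branch[2] choose=4:
        choose[5, 1] @ H3
          branch[0] choose=5:
            H0 returns -4
            H1 returns [-4]
            H2 returns ([-4], ())
            H3 returns [([-4], ())]
          branch[1] choose=1:
            H0 returns 0
            H1 returns [0]
            H2 returns ([0], ())
            H3 returns [([0], ())]
= [([-4], ()), ([0], ()), ([-7], ()), ([-3], ()), ([-8], ()), ([-4], ()), ([1], ()), ([5], ()), ([-2], ()), ([2], ()), ([-3], ()), ([1], ()), ([0], ()), ([4], ()), ([-3], ()), ([1], ()), ([-4], ()), ([0], ())]

Answer: 18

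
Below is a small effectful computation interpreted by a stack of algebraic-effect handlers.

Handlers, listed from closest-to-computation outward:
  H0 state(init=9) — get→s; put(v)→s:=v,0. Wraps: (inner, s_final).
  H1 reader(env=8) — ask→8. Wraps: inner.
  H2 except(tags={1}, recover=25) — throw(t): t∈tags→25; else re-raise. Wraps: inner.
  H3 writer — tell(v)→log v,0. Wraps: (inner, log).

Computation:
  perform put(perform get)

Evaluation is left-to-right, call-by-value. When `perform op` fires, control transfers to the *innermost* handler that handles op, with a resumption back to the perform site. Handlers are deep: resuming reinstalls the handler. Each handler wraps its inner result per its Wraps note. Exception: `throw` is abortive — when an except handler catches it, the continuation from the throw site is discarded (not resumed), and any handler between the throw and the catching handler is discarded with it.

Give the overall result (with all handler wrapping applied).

Evaluation trace:
get @ H0 ⇒ 9
put(9) @ H0 ⇒ s:=9
H0 returns (0, 9)
H1 returns (0, 9)
H2 returns (0, 9)
H3 returns ((0, 9), ())
= ((0, 9), ())

Answer: ((0, 9), ())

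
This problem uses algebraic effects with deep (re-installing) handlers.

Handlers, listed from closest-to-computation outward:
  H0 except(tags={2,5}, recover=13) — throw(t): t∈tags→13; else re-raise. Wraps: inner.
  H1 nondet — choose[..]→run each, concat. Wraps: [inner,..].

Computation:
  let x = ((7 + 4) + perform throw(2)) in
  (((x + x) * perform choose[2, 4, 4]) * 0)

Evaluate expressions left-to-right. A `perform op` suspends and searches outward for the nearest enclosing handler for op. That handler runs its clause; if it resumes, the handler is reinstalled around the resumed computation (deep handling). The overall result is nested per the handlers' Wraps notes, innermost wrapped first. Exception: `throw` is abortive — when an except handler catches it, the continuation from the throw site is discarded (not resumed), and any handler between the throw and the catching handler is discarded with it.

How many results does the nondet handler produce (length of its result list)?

Step-by-step:
throw(2) @ H0 caught ⇒ 13
H1 returns [13]
= [13]

Answer: 1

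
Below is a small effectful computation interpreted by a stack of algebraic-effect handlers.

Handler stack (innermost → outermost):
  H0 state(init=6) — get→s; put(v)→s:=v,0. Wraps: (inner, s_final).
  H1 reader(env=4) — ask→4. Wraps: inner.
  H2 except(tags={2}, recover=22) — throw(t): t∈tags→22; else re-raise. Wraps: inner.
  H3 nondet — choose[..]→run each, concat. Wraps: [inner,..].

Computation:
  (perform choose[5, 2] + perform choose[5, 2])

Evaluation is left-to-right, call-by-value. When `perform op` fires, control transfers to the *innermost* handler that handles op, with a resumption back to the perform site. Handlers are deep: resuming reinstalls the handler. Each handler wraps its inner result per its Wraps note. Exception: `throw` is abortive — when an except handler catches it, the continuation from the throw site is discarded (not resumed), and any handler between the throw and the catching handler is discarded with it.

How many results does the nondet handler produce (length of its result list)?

Answer: 4

Step-by-step:
choose[5, 2] @ H3
  branch[0] choose=5:
    choose[5, 2] @ H3
      branch[0] choose=5:
        H0 returns (10, 6)
        H1 returns (10, 6)
        H2 returns (10, 6)
        H3 returns [(10, 6)]
      branch[1] choose=2:
        H0 returns (7, 6)
        H1 returns (7, 6)
        H2 returns (7, 6)
        H3 returns [(7, 6)]
  branch[1] choose=2:
    choose[5, 2] @ H3
      branch[0] choose=5:
        H0 returns (7, 6)
        H1 returns (7, 6)
        H2 returns (7, 6)
        H3 returns [(7, 6)]
      branch[1] choose=2:
        H0 returns (4, 6)
        H1 returns (4, 6)
        H2 returns (4, 6)
        H3 returns [(4, 6)]
= [(10, 6), (7, 6), (7, 6), (4, 6)]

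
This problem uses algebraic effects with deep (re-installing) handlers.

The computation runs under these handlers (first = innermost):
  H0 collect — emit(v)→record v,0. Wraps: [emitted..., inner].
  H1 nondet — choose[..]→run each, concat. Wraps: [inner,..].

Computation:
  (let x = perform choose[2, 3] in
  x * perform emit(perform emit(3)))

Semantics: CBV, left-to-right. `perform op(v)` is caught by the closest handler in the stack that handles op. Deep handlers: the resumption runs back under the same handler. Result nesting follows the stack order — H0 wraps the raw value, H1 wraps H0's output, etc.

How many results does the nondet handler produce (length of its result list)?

Answer: 2

Step-by-step:
choose[2, 3] @ H1
  branch[0] choose=2:
    emit(3) @ H0 ⇒ out+=3
    emit(0) @ H0 ⇒ out+=0
    H0 returns [3, 0, 0]
    H1 returns [[3, 0, 0]]
  branch[1] choose=3:
    emit(3) @ H0 ⇒ out+=3
    emit(0) @ H0 ⇒ out+=0
    H0 returns [3, 0, 0]
    H1 returns [[3, 0, 0]]
= [[3, 0, 0], [3, 0, 0]]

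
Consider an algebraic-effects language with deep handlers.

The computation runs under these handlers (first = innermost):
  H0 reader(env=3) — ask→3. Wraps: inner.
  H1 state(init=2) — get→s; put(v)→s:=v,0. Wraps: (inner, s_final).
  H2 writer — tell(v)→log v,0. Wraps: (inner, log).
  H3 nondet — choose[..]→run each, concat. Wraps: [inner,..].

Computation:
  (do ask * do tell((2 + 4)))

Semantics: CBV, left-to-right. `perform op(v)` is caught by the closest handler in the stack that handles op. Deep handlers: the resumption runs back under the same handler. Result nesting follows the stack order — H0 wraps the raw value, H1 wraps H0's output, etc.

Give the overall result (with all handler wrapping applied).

Answer: [((0, 2), (6))]

Working:
ask @ H0 ⇒ 3
tell(6) @ H2 ⇒ log+=6
H0 returns 0
H1 returns (0, 2)
H2 returns ((0, 2), (6))
H3 returns [((0, 2), (6))]
= [((0, 2), (6))]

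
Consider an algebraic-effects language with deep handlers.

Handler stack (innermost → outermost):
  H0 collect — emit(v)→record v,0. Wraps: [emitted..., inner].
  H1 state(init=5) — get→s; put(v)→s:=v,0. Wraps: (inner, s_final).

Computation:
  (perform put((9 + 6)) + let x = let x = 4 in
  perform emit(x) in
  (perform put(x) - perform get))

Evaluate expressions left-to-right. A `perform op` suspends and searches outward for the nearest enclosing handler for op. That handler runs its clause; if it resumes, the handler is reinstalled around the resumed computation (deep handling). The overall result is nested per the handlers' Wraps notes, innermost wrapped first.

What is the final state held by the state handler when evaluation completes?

Working:
put(15) @ H1 ⇒ s:=15
emit(4) @ H0 ⇒ out+=4
put(0) @ H1 ⇒ s:=0
get @ H1 ⇒ 0
H0 returns [4, 0]
H1 returns ([4, 0], 0)
= ([4, 0], 0)

Answer: 0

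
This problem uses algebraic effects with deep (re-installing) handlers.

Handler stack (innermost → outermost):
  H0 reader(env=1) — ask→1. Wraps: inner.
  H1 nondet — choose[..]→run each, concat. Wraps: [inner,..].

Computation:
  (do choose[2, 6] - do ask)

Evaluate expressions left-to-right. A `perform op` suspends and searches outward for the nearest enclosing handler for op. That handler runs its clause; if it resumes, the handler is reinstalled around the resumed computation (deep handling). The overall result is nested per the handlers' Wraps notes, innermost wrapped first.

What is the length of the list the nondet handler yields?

Answer: 2

Working:
choose[2, 6] @ H1
  branch[0] choose=2:
    ask @ H0 ⇒ 1
    H0 returns 1
    H1 returns [1]
  branch[1] choose=6:
    ask @ H0 ⇒ 1
    H0 returns 5
    H1 returns [5]
= [1, 5]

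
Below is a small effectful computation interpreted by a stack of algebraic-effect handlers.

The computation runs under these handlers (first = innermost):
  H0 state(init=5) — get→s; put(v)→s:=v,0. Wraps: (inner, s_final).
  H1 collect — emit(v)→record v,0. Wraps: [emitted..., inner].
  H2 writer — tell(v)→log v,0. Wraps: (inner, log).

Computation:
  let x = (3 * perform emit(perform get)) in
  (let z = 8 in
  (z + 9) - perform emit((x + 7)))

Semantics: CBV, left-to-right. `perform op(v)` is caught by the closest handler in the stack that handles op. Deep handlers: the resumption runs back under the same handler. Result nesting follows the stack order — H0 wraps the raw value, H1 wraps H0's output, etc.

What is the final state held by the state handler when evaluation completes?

Step-by-step:
get @ H0 ⇒ 5
emit(5) @ H1 ⇒ out+=5
emit(7) @ H1 ⇒ out+=7
H0 returns (17, 5)
H1 returns [5, 7, (17, 5)]
H2 returns ([5, 7, (17, 5)], ())
= ([5, 7, (17, 5)], ())

Answer: 5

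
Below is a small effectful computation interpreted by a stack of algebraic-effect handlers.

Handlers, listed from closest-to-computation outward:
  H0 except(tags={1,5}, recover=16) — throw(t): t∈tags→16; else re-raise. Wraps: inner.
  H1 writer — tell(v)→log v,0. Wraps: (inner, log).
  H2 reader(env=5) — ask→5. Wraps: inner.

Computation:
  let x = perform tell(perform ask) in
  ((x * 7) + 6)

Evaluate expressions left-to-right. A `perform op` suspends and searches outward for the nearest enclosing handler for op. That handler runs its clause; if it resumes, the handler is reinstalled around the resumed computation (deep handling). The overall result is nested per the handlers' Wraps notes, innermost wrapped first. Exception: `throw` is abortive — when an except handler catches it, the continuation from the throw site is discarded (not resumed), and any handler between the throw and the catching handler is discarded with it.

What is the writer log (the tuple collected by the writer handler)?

Step-by-step:
ask @ H2 ⇒ 5
tell(5) @ H1 ⇒ log+=5
H0 returns 6
H1 returns (6, (5))
H2 returns (6, (5))
= (6, (5))

Answer: (5)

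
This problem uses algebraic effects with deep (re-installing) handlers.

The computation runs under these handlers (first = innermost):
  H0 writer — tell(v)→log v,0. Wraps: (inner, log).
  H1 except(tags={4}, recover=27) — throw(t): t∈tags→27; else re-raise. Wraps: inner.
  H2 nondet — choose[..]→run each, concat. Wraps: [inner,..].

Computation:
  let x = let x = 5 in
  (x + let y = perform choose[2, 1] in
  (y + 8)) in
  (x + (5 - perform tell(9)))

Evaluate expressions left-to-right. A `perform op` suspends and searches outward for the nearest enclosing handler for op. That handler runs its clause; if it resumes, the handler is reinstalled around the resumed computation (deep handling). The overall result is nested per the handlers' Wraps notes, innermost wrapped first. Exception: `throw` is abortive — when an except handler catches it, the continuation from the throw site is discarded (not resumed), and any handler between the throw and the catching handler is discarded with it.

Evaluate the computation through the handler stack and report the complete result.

Evaluation trace:
choose[2, 1] @ H2
  branch[0] choose=2:
    tell(9) @ H0 ⇒ log+=9
    H0 returns (20, (9))
    H1 returns (20, (9))
    H2 returns [(20, (9))]
  branch[1] choose=1:
    tell(9) @ H0 ⇒ log+=9
    H0 returns (19, (9))
    H1 returns (19, (9))
    H2 returns [(19, (9))]
= [(20, (9)), (19, (9))]

Answer: [(20, (9)), (19, (9))]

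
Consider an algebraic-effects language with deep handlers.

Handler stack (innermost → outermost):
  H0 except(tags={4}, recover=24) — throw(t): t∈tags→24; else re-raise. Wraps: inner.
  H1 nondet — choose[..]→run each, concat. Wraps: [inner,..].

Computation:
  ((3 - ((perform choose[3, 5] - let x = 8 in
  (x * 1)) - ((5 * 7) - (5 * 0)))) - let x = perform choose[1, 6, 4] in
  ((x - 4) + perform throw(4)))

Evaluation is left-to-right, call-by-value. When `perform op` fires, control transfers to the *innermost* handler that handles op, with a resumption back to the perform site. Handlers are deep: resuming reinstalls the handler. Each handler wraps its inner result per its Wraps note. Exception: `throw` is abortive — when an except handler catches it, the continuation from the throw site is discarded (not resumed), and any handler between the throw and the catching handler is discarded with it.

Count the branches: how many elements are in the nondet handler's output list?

Step-by-step:
choose[3, 5] @ H1
  branch[0] choose=3:
    choose[1, 6, 4] @ H1
      branch[0] choose=1:
        throw(4) @ H0 caught ⇒ 24
        H1 returns [24]
      branch[1] choose=6:
        throw(4) @ H0 caught ⇒ 24
        H1 returns [24]
      branch[2] choose=4:
        throw(4) @ H0 caught ⇒ 24
        H1 returns [24]
  branch[1] choose=5:
    choose[1, 6, 4] @ H1
      branch[0] choose=1:
        throw(4) @ H0 caught ⇒ 24
        H1 returns [24]
      branch[1] choose=6:
        throw(4) @ H0 caught ⇒ 24
        H1 returns [24]
      branch[2] choose=4:
        throw(4) @ H0 caught ⇒ 24
        H1 returns [24]
= [24, 24, 24, 24, 24, 24]

Answer: 6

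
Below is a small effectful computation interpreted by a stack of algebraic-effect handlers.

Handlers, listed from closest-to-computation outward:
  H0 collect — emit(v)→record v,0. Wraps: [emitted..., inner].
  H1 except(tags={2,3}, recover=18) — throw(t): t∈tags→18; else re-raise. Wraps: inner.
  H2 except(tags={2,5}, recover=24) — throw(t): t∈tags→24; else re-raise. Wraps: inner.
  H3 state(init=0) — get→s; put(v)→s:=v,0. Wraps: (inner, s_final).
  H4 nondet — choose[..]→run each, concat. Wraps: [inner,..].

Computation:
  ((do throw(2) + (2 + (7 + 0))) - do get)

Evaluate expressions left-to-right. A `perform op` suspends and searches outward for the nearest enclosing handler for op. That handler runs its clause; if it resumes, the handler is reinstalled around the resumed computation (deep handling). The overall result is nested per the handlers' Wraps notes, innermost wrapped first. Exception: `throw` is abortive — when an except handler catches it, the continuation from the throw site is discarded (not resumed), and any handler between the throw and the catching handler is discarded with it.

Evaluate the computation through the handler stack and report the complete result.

Evaluation trace:
throw(2) @ H1 caught ⇒ 18
H2 returns 18
H3 returns (18, 0)
H4 returns [(18, 0)]
= [(18, 0)]

Answer: [(18, 0)]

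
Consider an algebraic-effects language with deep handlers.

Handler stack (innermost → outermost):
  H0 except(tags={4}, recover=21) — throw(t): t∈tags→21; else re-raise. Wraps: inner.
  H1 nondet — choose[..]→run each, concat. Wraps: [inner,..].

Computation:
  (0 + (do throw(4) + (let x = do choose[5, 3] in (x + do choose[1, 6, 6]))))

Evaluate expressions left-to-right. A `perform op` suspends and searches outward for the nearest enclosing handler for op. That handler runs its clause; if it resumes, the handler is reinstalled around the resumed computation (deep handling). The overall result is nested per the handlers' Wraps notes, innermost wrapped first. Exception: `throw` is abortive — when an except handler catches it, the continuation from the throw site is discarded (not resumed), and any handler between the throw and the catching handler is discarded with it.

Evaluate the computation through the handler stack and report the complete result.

Answer: [21]

Evaluation trace:
throw(4) @ H0 caught ⇒ 21
H1 returns [21]
= [21]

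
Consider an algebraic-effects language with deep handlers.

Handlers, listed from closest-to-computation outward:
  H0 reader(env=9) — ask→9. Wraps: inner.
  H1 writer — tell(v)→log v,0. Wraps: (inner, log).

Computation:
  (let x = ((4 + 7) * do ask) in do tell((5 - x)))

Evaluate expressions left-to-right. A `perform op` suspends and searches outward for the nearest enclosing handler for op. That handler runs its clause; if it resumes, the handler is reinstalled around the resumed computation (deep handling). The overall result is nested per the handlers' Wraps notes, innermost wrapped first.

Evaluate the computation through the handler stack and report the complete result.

Working:
ask @ H0 ⇒ 9
tell(-94) @ H1 ⇒ log+=-94
H0 returns 0
H1 returns (0, (-94))
= (0, (-94))

Answer: (0, (-94))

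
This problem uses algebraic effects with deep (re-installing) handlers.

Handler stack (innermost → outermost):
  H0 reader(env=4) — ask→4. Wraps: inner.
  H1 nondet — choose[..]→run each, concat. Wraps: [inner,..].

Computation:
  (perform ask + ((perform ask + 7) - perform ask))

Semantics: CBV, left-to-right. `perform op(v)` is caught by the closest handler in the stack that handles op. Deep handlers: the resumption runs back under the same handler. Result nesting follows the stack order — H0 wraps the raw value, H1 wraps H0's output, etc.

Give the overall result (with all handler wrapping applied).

Answer: [11]

Evaluation trace:
ask @ H0 ⇒ 4
ask @ H0 ⇒ 4
ask @ H0 ⇒ 4
H0 returns 11
H1 returns [11]
= [11]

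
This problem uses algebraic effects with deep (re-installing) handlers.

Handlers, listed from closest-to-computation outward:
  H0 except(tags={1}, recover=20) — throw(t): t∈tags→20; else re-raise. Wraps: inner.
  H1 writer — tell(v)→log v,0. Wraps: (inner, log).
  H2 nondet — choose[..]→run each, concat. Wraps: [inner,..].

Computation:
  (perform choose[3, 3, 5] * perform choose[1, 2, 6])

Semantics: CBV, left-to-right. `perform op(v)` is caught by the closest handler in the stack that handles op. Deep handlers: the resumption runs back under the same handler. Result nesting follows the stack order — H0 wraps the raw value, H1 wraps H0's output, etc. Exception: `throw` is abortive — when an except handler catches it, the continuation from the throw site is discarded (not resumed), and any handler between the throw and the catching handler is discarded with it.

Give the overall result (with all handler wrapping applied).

Answer: [(3, ()), (6, ()), (18, ()), (3, ()), (6, ()), (18, ()), (5, ()), (10, ()), (30, ())]

Step-by-step:
choose[3, 3, 5] @ H2
  branch[0] choose=3:
    choose[1, 2, 6] @ H2
      branch[0] choose=1:
        H0 returns 3
        H1 returns (3, ())
        H2 returns [(3, ())]
      branch[1] choose=2:
        H0 returns 6
        H1 returns (6, ())
        H2 returns [(6, ())]
      branch[2] choose=6:
        H0 returns 18
        H1 returns (18, ())
        H2 returns [(18, ())]
  branch[1] choose=3:
    choose[1, 2, 6] @ H2
      branch[0] choose=1:
        H0 returns 3
        H1 returns (3, ())
        H2 returns [(3, ())]
      branch[1] choose=2:
        H0 returns 6
        H1 returns (6, ())
        H2 returns [(6, ())]
      branch[2] choose=6:
        H0 returns 18
        H1 returns (18, ())
        H2 returns [(18, ())]
  branch[2] choose=5:
    choose[1, 2, 6] @ H2
      branch[0] choose=1:
        H0 returns 5
        H1 returns (5, ())
        H2 returns [(5, ())]
      branch[1] choose=2:
        H0 returns 10
        H1 returns (10, ())
        H2 returns [(10, ())]
      branch[2] choose=6:
        H0 returns 30
        H1 returns (30, ())
        H2 returns [(30, ())]
= [(3, ()), (6, ()), (18, ()), (3, ()), (6, ()), (18, ()), (5, ()), (10, ()), (30, ())]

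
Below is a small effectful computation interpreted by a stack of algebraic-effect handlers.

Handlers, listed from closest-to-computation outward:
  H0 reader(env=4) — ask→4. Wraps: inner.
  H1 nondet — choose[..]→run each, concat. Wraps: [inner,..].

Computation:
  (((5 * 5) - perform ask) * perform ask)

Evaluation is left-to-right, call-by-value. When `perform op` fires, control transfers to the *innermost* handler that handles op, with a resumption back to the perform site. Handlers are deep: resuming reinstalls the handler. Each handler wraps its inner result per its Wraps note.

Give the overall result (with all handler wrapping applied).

Answer: [84]

Evaluation trace:
ask @ H0 ⇒ 4
ask @ H0 ⇒ 4
H0 returns 84
H1 returns [84]
= [84]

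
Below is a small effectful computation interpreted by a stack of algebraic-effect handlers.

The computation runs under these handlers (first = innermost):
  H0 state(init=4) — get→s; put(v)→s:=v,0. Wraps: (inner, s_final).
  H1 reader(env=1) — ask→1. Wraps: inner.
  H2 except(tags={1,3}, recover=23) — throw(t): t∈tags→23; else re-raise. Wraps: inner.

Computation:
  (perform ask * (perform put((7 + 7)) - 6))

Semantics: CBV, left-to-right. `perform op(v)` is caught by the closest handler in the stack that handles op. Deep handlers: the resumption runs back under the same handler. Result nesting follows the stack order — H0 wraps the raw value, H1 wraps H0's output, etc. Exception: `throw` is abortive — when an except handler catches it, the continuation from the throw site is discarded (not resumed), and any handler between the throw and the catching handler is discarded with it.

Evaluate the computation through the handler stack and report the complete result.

Answer: (-6, 14)

Working:
ask @ H1 ⇒ 1
put(14) @ H0 ⇒ s:=14
H0 returns (-6, 14)
H1 returns (-6, 14)
H2 returns (-6, 14)
= (-6, 14)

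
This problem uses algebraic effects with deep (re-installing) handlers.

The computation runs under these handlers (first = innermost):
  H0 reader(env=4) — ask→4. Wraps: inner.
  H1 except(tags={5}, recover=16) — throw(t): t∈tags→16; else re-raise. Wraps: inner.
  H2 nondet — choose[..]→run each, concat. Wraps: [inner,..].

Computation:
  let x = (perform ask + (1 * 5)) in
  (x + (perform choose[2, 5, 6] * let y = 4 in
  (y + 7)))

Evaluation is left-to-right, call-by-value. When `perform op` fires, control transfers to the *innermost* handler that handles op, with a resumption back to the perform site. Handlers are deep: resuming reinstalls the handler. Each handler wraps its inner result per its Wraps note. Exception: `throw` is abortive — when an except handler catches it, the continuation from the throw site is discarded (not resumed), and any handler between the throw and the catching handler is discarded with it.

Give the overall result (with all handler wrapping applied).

Answer: [31, 64, 75]

Evaluation trace:
ask @ H0 ⇒ 4
choose[2, 5, 6] @ H2
  branch[0] choose=2:
    H0 returns 31
    H1 returns 31
    H2 returns [31]
  branch[1] choose=5:
    H0 returns 64
    H1 returns 64
    H2 returns [64]
  branch[2] choose=6:
    H0 returns 75
    H1 returns 75
    H2 returns [75]
= [31, 64, 75]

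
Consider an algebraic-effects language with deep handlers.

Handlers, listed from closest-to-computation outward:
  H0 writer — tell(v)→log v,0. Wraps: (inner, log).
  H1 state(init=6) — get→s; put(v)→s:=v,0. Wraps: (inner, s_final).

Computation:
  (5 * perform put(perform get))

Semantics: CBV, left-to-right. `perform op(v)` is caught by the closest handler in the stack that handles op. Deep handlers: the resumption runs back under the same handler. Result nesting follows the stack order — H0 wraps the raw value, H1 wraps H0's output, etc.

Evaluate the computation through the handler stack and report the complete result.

Answer: ((0, ()), 6)

Working:
get @ H1 ⇒ 6
put(6) @ H1 ⇒ s:=6
H0 returns (0, ())
H1 returns ((0, ()), 6)
= ((0, ()), 6)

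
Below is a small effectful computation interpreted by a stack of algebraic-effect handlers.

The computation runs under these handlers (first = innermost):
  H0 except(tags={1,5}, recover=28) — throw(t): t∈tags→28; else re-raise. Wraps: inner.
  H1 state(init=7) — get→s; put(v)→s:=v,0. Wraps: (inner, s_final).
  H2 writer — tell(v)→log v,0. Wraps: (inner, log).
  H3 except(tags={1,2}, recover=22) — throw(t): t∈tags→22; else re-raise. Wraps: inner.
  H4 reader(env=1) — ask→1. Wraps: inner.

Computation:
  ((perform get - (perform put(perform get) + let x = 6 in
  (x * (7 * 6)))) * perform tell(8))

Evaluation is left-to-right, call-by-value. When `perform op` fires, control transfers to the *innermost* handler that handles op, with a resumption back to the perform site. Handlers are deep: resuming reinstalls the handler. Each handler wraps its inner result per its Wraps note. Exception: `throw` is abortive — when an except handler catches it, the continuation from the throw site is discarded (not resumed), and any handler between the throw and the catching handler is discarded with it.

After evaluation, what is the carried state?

Evaluation trace:
get @ H1 ⇒ 7
get @ H1 ⇒ 7
put(7) @ H1 ⇒ s:=7
tell(8) @ H2 ⇒ log+=8
H0 returns 0
H1 returns (0, 7)
H2 returns ((0, 7), (8))
H3 returns ((0, 7), (8))
H4 returns ((0, 7), (8))
= ((0, 7), (8))

Answer: 7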